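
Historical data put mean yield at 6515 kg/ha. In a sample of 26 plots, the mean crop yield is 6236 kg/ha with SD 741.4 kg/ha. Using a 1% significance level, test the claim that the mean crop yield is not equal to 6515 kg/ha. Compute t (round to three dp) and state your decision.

H0: μ = 6515; H1: μ ≠ 6515 (one-sample t-test, two-sided).
t = (x̄ − μ₀)/(s/√n) = (6236 − 6515)/(741.4/√26) = -1.919
df = n − 1 = 25
Two-sided p-value ≈ 0.066
Since p ≈ 0.066 > α = 0.01, fail to reject H0; the data do not provide sufficient evidence against H0.

t = -1.919; fail to reject H0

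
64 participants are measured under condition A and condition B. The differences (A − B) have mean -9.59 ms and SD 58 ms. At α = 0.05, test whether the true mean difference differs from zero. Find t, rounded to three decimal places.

H0: μ_d = 0; H1: μ_d ≠ 0 (paired t-test on the differences, two-sided).
t = d̄/(s_d/√n) = -9.59/(58/√64) = -1.323
df = n − 1 = 63
Two-sided p-value ≈ 0.191
Since p ≈ 0.191 > α = 0.05, fail to reject H0; the evidence is not statistically significant.

-1.323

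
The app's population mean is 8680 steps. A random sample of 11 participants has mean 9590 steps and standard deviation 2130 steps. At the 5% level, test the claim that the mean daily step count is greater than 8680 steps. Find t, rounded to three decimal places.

1.417

H0: μ = 8680; H1: μ > 8680 (one-sample t-test, right-tailed).
t = (x̄ − μ₀)/(s/√n) = (9590 − 8680)/(2130/√11) = 1.417
df = n − 1 = 10
p-value = P(T ≥ 1.417) ≈ 0.0934
Since p ≈ 0.0934 > α = 0.05, fail to reject H0; the data do not provide sufficient evidence against H0.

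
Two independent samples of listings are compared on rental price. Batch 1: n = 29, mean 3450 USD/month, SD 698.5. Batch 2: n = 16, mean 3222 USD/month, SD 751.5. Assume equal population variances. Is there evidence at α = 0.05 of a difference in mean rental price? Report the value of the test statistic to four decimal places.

Let group 1 = batch 1, group 2 = batch 2. H0: μ_1 = μ_2; H1: μ_1 ≠ μ_2 (two-sample pooled-variance t-test, two-sided).
s_p² = [(29−1)·698.5² + (16−1)·751.5²]/(29+16−2) = 514710
t = (3450 − 3222)/√[514710·(1/29 + 1/16)] = 1.0205
df = n₁ + n₂ − 2 = 43
Two-sided p-value ≈ 0.3132
Since p ≈ 0.3132 > α = 0.05, fail to reject H0; the data do not provide sufficient evidence against H0.

1.0205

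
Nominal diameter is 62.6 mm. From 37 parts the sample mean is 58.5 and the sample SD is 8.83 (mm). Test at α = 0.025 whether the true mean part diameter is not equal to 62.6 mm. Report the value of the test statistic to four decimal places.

-2.8244

H0: μ = 62.6; H1: μ ≠ 62.6 (one-sample t-test, two-sided).
t = (x̄ − μ₀)/(s/√n) = (58.5 − 62.6)/(8.83/√37) = -2.8244
df = n − 1 = 36
Two-sided p-value ≈ 0.008
Since p ≈ 0.008 < α = 0.025, reject H0; the evidence is statistically significant.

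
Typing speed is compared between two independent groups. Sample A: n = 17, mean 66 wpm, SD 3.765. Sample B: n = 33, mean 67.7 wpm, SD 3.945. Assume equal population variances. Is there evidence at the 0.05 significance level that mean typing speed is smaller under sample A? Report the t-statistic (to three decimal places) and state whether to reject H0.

Let group 1 = sample A, group 2 = sample B. H0: μ_1 = μ_2; H1: μ_1 < μ_2 (two-sample pooled-variance t-test, left-tailed).
s_p² = [(17−1)·3.765² + (33−1)·3.945²]/(17+33−2) = 15.1004
t = (66 − 67.7)/√[15.1004·(1/17 + 1/33)] = -1.465
df = n₁ + n₂ − 2 = 48
p-value = P(T ≤ -1.465) ≈ 0.0747
Since p ≈ 0.0747 > α = 0.05, fail to reject H0; the data do not provide sufficient evidence against H0.

t = -1.465; fail to reject H0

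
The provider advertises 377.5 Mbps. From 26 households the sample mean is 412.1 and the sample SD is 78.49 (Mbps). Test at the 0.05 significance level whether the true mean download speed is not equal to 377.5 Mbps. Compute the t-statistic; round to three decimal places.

2.248

H0: μ = 377.5; H1: μ ≠ 377.5 (one-sample t-test, two-sided).
t = (x̄ − μ₀)/(s/√n) = (412.1 − 377.5)/(78.49/√26) = 2.248
df = n − 1 = 25
Two-sided p-value ≈ 0.034
Since p ≈ 0.034 < α = 0.05, reject H0; the evidence is statistically significant.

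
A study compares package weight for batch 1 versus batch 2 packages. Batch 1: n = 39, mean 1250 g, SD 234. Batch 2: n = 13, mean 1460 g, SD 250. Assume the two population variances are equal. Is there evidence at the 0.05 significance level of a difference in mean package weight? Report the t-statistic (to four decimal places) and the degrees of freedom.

Let group 1 = batch 1, group 2 = batch 2. H0: μ_1 = μ_2; H1: μ_1 ≠ μ_2 (two-sample pooled-variance t-test, two-sided).
s_p² = [(39−1)·234² + (13−1)·250²]/(39+13−2) = 56614.6
t = (1250 − 1460)/√[56614.6·(1/39 + 1/13)] = -2.7559
df = n₁ + n₂ − 2 = 50
Two-sided p-value ≈ 0.0081
Since p ≈ 0.0081 < α = 0.05, reject H0; the evidence is statistically significant.

t = -2.7559, df = 50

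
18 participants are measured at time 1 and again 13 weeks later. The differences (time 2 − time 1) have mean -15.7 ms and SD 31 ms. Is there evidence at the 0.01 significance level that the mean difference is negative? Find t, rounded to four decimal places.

H0: μ_d = 0; H1: μ_d < 0 (paired t-test on the differences, left-tailed).
t = d̄/(s_d/√n) = -15.7/(31/√18) = -2.1487
df = n − 1 = 17
p-value = P(T ≤ -2.1487) ≈ 0.0232
Since p ≈ 0.0232 > α = 0.01, fail to reject H0; the evidence is not statistically significant.

-2.1487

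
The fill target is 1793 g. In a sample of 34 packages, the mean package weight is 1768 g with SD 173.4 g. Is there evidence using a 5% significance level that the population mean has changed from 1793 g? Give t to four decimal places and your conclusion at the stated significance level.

t = -0.8407; fail to reject H0

H0: μ = 1793; H1: μ ≠ 1793 (one-sample t-test, two-sided).
t = (x̄ − μ₀)/(s/√n) = (1768 − 1793)/(173.4/√34) = -0.8407
df = n − 1 = 33
Two-sided p-value ≈ 0.407
Since p ≈ 0.407 > α = 0.05, fail to reject H0; the evidence is not statistically significant.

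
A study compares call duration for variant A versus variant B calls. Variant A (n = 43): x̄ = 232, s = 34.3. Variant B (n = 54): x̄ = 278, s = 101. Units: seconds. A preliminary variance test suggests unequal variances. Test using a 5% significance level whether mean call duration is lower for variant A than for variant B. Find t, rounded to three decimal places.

-3.128

Let group 1 = variant A, group 2 = variant B. H0: μ_1 = μ_2; H1: μ_1 < μ_2 (Welch's two-sample t-test, left-tailed).
t = (x̄_1 − x̄_2)/√(s_1²/n_1 + s_2²/n_2) = (232 − 278)/√(34.3²/43 + 101²/54) = -3.128
Welch–Satterthwaite df ≈ 67.67
p-value = P(T ≤ -3.128) ≈ 0.001
Since p ≈ 0.001 < α = 0.05, reject H0; the evidence is statistically significant.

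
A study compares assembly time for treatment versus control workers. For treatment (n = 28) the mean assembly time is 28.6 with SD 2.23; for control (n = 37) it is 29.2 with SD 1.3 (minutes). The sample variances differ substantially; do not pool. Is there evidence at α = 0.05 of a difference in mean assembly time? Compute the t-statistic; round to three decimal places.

Let group 1 = treatment, group 2 = control. H0: μ_1 = μ_2; H1: μ_1 ≠ μ_2 (Welch's two-sample t-test, two-sided).
t = (x̄_1 − x̄_2)/√(s_1²/n_1 + s_2²/n_2) = (28.6 − 29.2)/√(2.23²/28 + 1.3²/37) = -1.270
Welch–Satterthwaite df ≈ 40.66
Two-sided p-value ≈ 0.2114
Since p ≈ 0.2114 > α = 0.05, fail to reject H0; the data do not provide sufficient evidence against H0.

-1.270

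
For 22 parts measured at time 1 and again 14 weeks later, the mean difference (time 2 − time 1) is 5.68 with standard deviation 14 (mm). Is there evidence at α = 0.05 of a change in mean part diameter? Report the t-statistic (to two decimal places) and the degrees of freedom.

H0: μ_d = 0; H1: μ_d ≠ 0 (paired t-test on the differences, two-sided).
t = d̄/(s_d/√n) = 5.68/(14/√22) = 1.90
df = n − 1 = 21
Two-sided p-value ≈ 0.0708
Since p ≈ 0.0708 > α = 0.05, fail to reject H0; the evidence is not statistically significant.

t = 1.90, df = 21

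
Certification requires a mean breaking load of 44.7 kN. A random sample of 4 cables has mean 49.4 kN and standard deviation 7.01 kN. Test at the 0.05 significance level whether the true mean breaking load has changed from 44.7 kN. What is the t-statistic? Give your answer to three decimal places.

1.341

H0: μ = 44.7; H1: μ ≠ 44.7 (one-sample t-test, two-sided).
t = (x̄ − μ₀)/(s/√n) = (49.4 − 44.7)/(7.01/√4) = 1.341
df = n − 1 = 3
Two-sided p-value ≈ 0.272
Since p ≈ 0.272 > α = 0.05, fail to reject H0; the evidence is not statistically significant.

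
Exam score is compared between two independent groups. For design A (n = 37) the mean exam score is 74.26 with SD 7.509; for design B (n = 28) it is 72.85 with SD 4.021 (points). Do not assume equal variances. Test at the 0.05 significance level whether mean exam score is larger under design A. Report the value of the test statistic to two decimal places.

0.97

Let group 1 = design A, group 2 = design B. H0: μ_1 = μ_2; H1: μ_1 > μ_2 (Welch's two-sample t-test, right-tailed).
t = (x̄_1 − x̄_2)/√(s_1²/n_1 + s_2²/n_2) = (74.26 − 72.85)/√(7.509²/37 + 4.021²/28) = 0.97
Welch–Satterthwaite df ≈ 57.45
p-value = P(T ≥ 0.97) ≈ 0.1674
Since p ≈ 0.1674 > α = 0.05, fail to reject H0; the evidence is not statistically significant.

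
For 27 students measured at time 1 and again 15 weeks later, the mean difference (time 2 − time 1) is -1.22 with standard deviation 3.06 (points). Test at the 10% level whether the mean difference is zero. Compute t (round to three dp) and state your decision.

t = -2.072; reject H0

H0: μ_d = 0; H1: μ_d ≠ 0 (paired t-test on the differences, two-sided).
t = d̄/(s_d/√n) = -1.22/(3.06/√27) = -2.072
df = n − 1 = 26
Two-sided p-value ≈ 0.048
Since p ≈ 0.048 < α = 0.1, reject H0; the evidence is statistically significant.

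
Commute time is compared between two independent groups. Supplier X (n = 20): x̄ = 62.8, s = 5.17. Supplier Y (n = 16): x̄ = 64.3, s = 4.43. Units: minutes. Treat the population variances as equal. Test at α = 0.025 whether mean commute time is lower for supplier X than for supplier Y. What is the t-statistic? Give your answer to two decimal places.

Let group 1 = supplier X, group 2 = supplier Y. H0: μ_1 = μ_2; H1: μ_1 < μ_2 (two-sample pooled-variance t-test, left-tailed).
s_p² = [(20−1)·5.17² + (16−1)·4.43²]/(20+16−2) = 23.5948
t = (62.8 − 64.3)/√[23.5948·(1/20 + 1/16)] = -0.92
df = n₁ + n₂ − 2 = 34
p-value = P(T ≤ -0.92) ≈ 0.1819
Since p ≈ 0.1819 > α = 0.025, fail to reject H0; the evidence is not statistically significant.

-0.92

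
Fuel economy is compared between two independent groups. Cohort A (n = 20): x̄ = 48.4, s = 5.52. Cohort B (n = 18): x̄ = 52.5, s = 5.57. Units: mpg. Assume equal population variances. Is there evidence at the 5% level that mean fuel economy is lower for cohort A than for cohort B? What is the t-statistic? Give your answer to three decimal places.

-2.276

Let group 1 = cohort A, group 2 = cohort B. H0: μ_1 = μ_2; H1: μ_1 < μ_2 (two-sample pooled-variance t-test, left-tailed).
s_p² = [(20−1)·5.52² + (18−1)·5.57²]/(20+18−2) = 30.7322
t = (48.4 − 52.5)/√[30.7322·(1/20 + 1/18)] = -2.276
df = n₁ + n₂ − 2 = 36
p-value = P(T ≤ -2.276) ≈ 0.014
Since p ≈ 0.014 < α = 0.05, reject H0; the data support H1.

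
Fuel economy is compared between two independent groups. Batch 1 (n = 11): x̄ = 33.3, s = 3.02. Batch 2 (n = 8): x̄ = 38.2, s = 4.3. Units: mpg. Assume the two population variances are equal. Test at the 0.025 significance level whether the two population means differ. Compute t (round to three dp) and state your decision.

t = -2.927; reject H0

Let group 1 = batch 1, group 2 = batch 2. H0: μ_1 = μ_2; H1: μ_1 ≠ μ_2 (two-sample pooled-variance t-test, two-sided).
s_p² = [(11−1)·3.02² + (8−1)·4.3²]/(11+8−2) = 12.9785
t = (33.3 − 38.2)/√[12.9785·(1/11 + 1/8)] = -2.927
df = n₁ + n₂ − 2 = 17
Two-sided p-value ≈ 0.0094
Since p ≈ 0.0094 < α = 0.025, reject H0; the evidence is statistically significant.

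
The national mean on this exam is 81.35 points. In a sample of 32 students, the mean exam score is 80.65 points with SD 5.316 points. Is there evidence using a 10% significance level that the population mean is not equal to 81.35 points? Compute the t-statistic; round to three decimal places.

-0.745

H0: μ = 81.35; H1: μ ≠ 81.35 (one-sample t-test, two-sided).
t = (x̄ − μ₀)/(s/√n) = (80.65 − 81.35)/(5.316/√32) = -0.745
df = n − 1 = 31
Two-sided p-value ≈ 0.4620
Since p ≈ 0.4620 > α = 0.1, fail to reject H0; the evidence is not statistically significant.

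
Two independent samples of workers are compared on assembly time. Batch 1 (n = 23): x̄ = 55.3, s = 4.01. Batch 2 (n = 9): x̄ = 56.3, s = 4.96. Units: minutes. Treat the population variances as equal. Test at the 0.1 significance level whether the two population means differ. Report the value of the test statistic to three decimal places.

Let group 1 = batch 1, group 2 = batch 2. H0: μ_1 = μ_2; H1: μ_1 ≠ μ_2 (two-sample pooled-variance t-test, two-sided).
s_p² = [(23−1)·4.01² + (9−1)·4.96²]/(23+9−2) = 18.3525
t = (55.3 − 56.3)/√[18.3525·(1/23 + 1/9)] = -0.594
df = n₁ + n₂ − 2 = 30
Two-sided p-value ≈ 0.557
Since p ≈ 0.557 > α = 0.1, fail to reject H0; the data do not provide sufficient evidence against H0.

-0.594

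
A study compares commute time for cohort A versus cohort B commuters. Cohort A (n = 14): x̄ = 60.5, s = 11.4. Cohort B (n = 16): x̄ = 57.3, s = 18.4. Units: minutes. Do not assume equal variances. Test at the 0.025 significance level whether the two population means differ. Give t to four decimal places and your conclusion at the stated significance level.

Let group 1 = cohort A, group 2 = cohort B. H0: μ_1 = μ_2; H1: μ_1 ≠ μ_2 (Welch's two-sample t-test, two-sided).
t = (x̄_1 − x̄_2)/√(s_1²/n_1 + s_2²/n_2) = (60.5 − 57.3)/√(11.4²/14 + 18.4²/16) = 0.5800
Welch–Satterthwaite df ≈ 25.41
Two-sided p-value ≈ 0.5670
Since p ≈ 0.5670 > α = 0.025, fail to reject H0; the evidence is not statistically significant.

t = 0.5800; fail to reject H0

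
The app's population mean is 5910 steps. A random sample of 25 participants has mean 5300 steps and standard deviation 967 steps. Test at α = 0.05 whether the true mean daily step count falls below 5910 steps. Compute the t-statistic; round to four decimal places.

-3.1541

H0: μ = 5910; H1: μ < 5910 (one-sample t-test, left-tailed).
t = (x̄ − μ₀)/(s/√n) = (5300 − 5910)/(967/√25) = -3.1541
df = n − 1 = 24
p-value = P(T ≤ -3.1541) ≈ 0.002
Since p ≈ 0.002 < α = 0.05, reject H0; the evidence is statistically significant.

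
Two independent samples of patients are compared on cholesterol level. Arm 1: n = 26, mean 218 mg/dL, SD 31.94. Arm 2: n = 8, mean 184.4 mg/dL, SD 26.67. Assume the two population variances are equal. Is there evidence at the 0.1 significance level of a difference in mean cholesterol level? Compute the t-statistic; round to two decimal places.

2.69

Let group 1 = arm 1, group 2 = arm 2. H0: μ_1 = μ_2; H1: μ_1 ≠ μ_2 (two-sample pooled-variance t-test, two-sided).
s_p² = [(26−1)·31.94² + (8−1)·26.67²]/(26+8−2) = 952.597
t = (218 − 184.4)/√[952.597·(1/26 + 1/8)] = 2.69
df = n₁ + n₂ − 2 = 32
Two-sided p-value ≈ 0.0112
Since p ≈ 0.0112 < α = 0.1, reject H0; the evidence is statistically significant.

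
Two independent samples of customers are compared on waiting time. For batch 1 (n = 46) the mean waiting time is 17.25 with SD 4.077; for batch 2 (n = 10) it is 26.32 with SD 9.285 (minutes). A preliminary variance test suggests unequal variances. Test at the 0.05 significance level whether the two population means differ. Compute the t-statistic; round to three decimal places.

Let group 1 = batch 1, group 2 = batch 2. H0: μ_1 = μ_2; H1: μ_1 ≠ μ_2 (Welch's two-sample t-test, two-sided).
t = (x̄_1 − x̄_2)/√(s_1²/n_1 + s_2²/n_2) = (17.25 − 26.32)/√(4.077²/46 + 9.285²/10) = -3.026
Welch–Satterthwaite df ≈ 9.77
Two-sided p-value ≈ 0.0131
Since p ≈ 0.0131 < α = 0.05, reject H0; the data support H1.

-3.026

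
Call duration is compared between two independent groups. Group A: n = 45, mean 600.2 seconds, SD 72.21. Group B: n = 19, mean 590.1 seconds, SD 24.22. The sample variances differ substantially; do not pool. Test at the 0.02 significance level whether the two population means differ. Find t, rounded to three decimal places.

Let group 1 = group A, group 2 = group B. H0: μ_1 = μ_2; H1: μ_1 ≠ μ_2 (Welch's two-sample t-test, two-sided).
t = (x̄_1 − x̄_2)/√(s_1²/n_1 + s_2²/n_2) = (600.2 − 590.1)/√(72.21²/45 + 24.22²/19) = 0.834
Welch–Satterthwaite df ≈ 60.14
Two-sided p-value ≈ 0.4077
Since p ≈ 0.4077 > α = 0.02, fail to reject H0; the evidence is not statistically significant.

0.834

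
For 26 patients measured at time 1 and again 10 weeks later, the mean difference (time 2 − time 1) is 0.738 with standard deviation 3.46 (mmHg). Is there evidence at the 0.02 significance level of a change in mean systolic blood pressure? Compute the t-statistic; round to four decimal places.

1.0876

H0: μ_d = 0; H1: μ_d ≠ 0 (paired t-test on the differences, two-sided).
t = d̄/(s_d/√n) = 0.738/(3.46/√26) = 1.0876
df = n − 1 = 25
Two-sided p-value ≈ 0.287
Since p ≈ 0.287 > α = 0.02, fail to reject H0; the data do not provide sufficient evidence against H0.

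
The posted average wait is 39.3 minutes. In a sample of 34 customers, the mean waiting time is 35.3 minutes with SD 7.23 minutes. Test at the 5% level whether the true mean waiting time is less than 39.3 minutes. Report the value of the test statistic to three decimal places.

H0: μ = 39.3; H1: μ < 39.3 (one-sample t-test, left-tailed).
t = (x̄ − μ₀)/(s/√n) = (35.3 − 39.3)/(7.23/√34) = -3.226
df = n − 1 = 33
p-value = P(T ≤ -3.226) ≈ 0.0014
Since p ≈ 0.0014 < α = 0.05, reject H0; the evidence is statistically significant.

-3.226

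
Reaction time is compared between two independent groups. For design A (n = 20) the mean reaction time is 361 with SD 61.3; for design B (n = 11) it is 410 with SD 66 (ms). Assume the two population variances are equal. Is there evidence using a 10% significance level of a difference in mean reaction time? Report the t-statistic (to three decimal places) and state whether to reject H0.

t = -2.073; reject H0

Let group 1 = design A, group 2 = design B. H0: μ_1 = μ_2; H1: μ_1 ≠ μ_2 (two-sample pooled-variance t-test, two-sided).
s_p² = [(20−1)·61.3² + (11−1)·66²]/(20+11−2) = 3964
t = (361 − 410)/√[3964·(1/20 + 1/11)] = -2.073
df = n₁ + n₂ − 2 = 29
Two-sided p-value ≈ 0.0471
Since p ≈ 0.0471 < α = 0.1, reject H0; the evidence is statistically significant.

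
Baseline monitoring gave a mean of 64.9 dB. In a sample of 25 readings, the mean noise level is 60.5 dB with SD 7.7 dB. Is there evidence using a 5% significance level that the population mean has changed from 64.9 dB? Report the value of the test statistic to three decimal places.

H0: μ = 64.9; H1: μ ≠ 64.9 (one-sample t-test, two-sided).
t = (x̄ − μ₀)/(s/√n) = (60.5 − 64.9)/(7.7/√25) = -2.857
df = n − 1 = 24
Two-sided p-value ≈ 0.0087
Since p ≈ 0.0087 < α = 0.05, reject H0; the data support H1.

-2.857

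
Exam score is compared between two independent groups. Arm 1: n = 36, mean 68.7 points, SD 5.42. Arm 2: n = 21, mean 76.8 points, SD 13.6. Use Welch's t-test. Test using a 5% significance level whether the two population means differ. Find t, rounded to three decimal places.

-2.611

Let group 1 = arm 1, group 2 = arm 2. H0: μ_1 = μ_2; H1: μ_1 ≠ μ_2 (Welch's two-sample t-test, two-sided).
t = (x̄_1 − x̄_2)/√(s_1²/n_1 + s_2²/n_2) = (68.7 − 76.8)/√(5.42²/36 + 13.6²/21) = -2.611
Welch–Satterthwaite df ≈ 23.76
Two-sided p-value ≈ 0.015
Since p ≈ 0.015 < α = 0.05, reject H0; the data support H1.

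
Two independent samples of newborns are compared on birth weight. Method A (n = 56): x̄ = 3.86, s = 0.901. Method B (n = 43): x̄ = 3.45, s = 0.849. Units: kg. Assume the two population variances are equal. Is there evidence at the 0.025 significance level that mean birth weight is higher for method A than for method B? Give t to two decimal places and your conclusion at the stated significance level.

t = 2.30; reject H0

Let group 1 = method A, group 2 = method B. H0: μ_1 = μ_2; H1: μ_1 > μ_2 (two-sample pooled-variance t-test, right-tailed).
s_p² = [(56−1)·0.901² + (43−1)·0.849²]/(56+43−2) = 0.772399
t = (3.86 − 3.45)/√[0.772399·(1/56 + 1/43)] = 2.30
df = n₁ + n₂ − 2 = 97
p-value = P(T ≥ 2.30) ≈ 0.0118
Since p ≈ 0.0118 < α = 0.025, reject H0; the data support H1.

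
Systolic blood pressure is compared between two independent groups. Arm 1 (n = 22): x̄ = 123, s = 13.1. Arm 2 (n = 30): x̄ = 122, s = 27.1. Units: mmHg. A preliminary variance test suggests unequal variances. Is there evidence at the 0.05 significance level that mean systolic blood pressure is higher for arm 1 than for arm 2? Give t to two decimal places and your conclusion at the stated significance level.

t = 0.18; fail to reject H0

Let group 1 = arm 1, group 2 = arm 2. H0: μ_1 = μ_2; H1: μ_1 > μ_2 (Welch's two-sample t-test, right-tailed).
t = (x̄_1 − x̄_2)/√(s_1²/n_1 + s_2²/n_2) = (123 − 122)/√(13.1²/22 + 27.1²/30) = 0.18
Welch–Satterthwaite df ≈ 44.22
p-value = P(T ≥ 0.18) ≈ 0.4305
Since p ≈ 0.4305 > α = 0.05, fail to reject H0; the data do not provide sufficient evidence against H0.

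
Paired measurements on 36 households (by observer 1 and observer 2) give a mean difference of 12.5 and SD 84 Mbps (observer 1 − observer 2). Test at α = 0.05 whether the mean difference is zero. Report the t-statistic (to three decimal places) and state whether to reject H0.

H0: μ_d = 0; H1: μ_d ≠ 0 (paired t-test on the differences, two-sided).
t = d̄/(s_d/√n) = 12.5/(84/√36) = 0.893
df = n − 1 = 35
Two-sided p-value ≈ 0.3780
Since p ≈ 0.3780 > α = 0.05, fail to reject H0; the evidence is not statistically significant.

t = 0.893; fail to reject H0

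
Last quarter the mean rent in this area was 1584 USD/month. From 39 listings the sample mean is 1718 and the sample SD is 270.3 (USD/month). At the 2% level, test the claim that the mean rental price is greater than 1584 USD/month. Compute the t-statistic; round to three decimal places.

3.096

H0: μ = 1584; H1: μ > 1584 (one-sample t-test, right-tailed).
t = (x̄ − μ₀)/(s/√n) = (1718 − 1584)/(270.3/√39) = 3.096
df = n − 1 = 38
p-value = P(T ≥ 3.096) ≈ 0.002
Since p ≈ 0.002 < α = 0.02, reject H0; the data support H1.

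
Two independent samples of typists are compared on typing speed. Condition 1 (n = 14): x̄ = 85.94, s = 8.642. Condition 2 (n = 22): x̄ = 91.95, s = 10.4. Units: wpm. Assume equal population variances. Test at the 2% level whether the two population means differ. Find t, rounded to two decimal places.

Let group 1 = condition 1, group 2 = condition 2. H0: μ_1 = μ_2; H1: μ_1 ≠ μ_2 (two-sample pooled-variance t-test, two-sided).
s_p² = [(14−1)·8.642² + (22−1)·10.4²]/(14+22−2) = 95.3604
t = (85.94 − 91.95)/√[95.3604·(1/14 + 1/22)] = -1.80
df = n₁ + n₂ − 2 = 34
Two-sided p-value ≈ 0.081
Since p ≈ 0.081 > α = 0.02, fail to reject H0; the data do not provide sufficient evidence against H0.

-1.80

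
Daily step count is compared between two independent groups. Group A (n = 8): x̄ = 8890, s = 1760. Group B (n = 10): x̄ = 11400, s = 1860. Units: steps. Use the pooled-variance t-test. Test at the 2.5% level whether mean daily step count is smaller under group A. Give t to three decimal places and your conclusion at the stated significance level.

Let group 1 = group A, group 2 = group B. H0: μ_1 = μ_2; H1: μ_1 < μ_2 (two-sample pooled-variance t-test, left-tailed).
s_p² = [(8−1)·1760² + (10−1)·1860²]/(8+10−2) = 3301220
t = (8890 − 11400)/√[3301220·(1/8 + 1/10)] = -2.912
df = n₁ + n₂ − 2 = 16
p-value = P(T ≤ -2.912) ≈ 0.005
Since p ≈ 0.005 < α = 0.025, reject H0; the evidence is statistically significant.

t = -2.912; reject H0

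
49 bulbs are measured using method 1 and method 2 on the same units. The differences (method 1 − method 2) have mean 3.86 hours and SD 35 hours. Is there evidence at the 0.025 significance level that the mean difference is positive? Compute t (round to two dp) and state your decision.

t = 0.77; fail to reject H0

H0: μ_d = 0; H1: μ_d > 0 (paired t-test on the differences, right-tailed).
t = d̄/(s_d/√n) = 3.86/(35/√49) = 0.77
df = n − 1 = 48
p-value = P(T ≥ 0.77) ≈ 0.2219
Since p ≈ 0.2219 > α = 0.025, fail to reject H0; the data do not provide sufficient evidence against H0.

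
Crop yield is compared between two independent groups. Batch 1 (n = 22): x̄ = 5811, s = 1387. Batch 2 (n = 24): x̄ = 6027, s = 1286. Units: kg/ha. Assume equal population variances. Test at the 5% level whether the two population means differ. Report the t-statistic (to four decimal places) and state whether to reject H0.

t = -0.5481; fail to reject H0

Let group 1 = batch 1, group 2 = batch 2. H0: μ_1 = μ_2; H1: μ_1 ≠ μ_2 (two-sample pooled-variance t-test, two-sided).
s_p² = [(22−1)·1387² + (24−1)·1286²]/(22+24−2) = 1782650
t = (5811 − 6027)/√[1782650·(1/22 + 1/24)] = -0.5481
df = n₁ + n₂ − 2 = 44
Two-sided p-value ≈ 0.586
Since p ≈ 0.586 > α = 0.05, fail to reject H0; the data do not provide sufficient evidence against H0.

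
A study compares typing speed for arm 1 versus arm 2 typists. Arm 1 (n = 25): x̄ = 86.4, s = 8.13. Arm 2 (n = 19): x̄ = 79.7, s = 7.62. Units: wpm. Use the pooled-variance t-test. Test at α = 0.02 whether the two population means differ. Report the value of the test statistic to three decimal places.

Let group 1 = arm 1, group 2 = arm 2. H0: μ_1 = μ_2; H1: μ_1 ≠ μ_2 (two-sample pooled-variance t-test, two-sided).
s_p² = [(25−1)·8.13² + (19−1)·7.62²]/(25+19−2) = 62.6544
t = (86.4 − 79.7)/√[62.6544·(1/25 + 1/19)] = 2.781
df = n₁ + n₂ − 2 = 42
Two-sided p-value ≈ 0.0081
Since p ≈ 0.0081 < α = 0.02, reject H0; the data support H1.

2.781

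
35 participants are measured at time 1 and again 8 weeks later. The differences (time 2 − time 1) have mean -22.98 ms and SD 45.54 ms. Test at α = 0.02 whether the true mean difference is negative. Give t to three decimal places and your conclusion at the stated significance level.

H0: μ_d = 0; H1: μ_d < 0 (paired t-test on the differences, left-tailed).
t = d̄/(s_d/√n) = -22.98/(45.54/√35) = -2.985
df = n − 1 = 34
p-value = P(T ≤ -2.985) ≈ 0.003
Since p ≈ 0.003 < α = 0.02, reject H0; the evidence is statistically significant.

t = -2.985; reject H0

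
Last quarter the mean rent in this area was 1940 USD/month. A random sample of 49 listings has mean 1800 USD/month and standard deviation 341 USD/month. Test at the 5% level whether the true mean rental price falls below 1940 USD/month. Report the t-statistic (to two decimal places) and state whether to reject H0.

H0: μ = 1940; H1: μ < 1940 (one-sample t-test, left-tailed).
t = (x̄ − μ₀)/(s/√n) = (1800 − 1940)/(341/√49) = -2.87
df = n − 1 = 48
p-value = P(T ≤ -2.87) ≈ 0.003
Since p ≈ 0.003 < α = 0.05, reject H0; the evidence is statistically significant.

t = -2.87; reject H0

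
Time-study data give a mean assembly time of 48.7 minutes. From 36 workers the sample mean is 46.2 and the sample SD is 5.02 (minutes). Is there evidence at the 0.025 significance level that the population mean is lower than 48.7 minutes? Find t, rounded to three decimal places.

H0: μ = 48.7; H1: μ < 48.7 (one-sample t-test, left-tailed).
t = (x̄ − μ₀)/(s/√n) = (46.2 − 48.7)/(5.02/√36) = -2.988
df = n − 1 = 35
p-value = P(T ≤ -2.988) ≈ 0.0026
Since p ≈ 0.0026 < α = 0.025, reject H0; the data support H1.

-2.988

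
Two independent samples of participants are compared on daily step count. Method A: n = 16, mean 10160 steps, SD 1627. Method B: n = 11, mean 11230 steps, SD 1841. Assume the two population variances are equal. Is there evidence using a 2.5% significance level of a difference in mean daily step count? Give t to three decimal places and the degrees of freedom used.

t = -1.592, df = 25

Let group 1 = method A, group 2 = method B. H0: μ_1 = μ_2; H1: μ_1 ≠ μ_2 (two-sample pooled-variance t-test, two-sided).
s_p² = [(16−1)·1627² + (11−1)·1841²]/(16+11−2) = 2943990
t = (10160 − 11230)/√[2943990·(1/16 + 1/11)] = -1.592
df = n₁ + n₂ − 2 = 25
Two-sided p-value ≈ 0.124
Since p ≈ 0.124 > α = 0.025, fail to reject H0; the data do not provide sufficient evidence against H0.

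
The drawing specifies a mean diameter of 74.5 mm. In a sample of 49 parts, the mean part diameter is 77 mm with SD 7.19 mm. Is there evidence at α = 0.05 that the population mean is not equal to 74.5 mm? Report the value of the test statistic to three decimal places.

2.434

H0: μ = 74.5; H1: μ ≠ 74.5 (one-sample t-test, two-sided).
t = (x̄ − μ₀)/(s/√n) = (77 − 74.5)/(7.19/√49) = 2.434
df = n − 1 = 48
Two-sided p-value ≈ 0.019
Since p ≈ 0.019 < α = 0.05, reject H0; the evidence is statistically significant.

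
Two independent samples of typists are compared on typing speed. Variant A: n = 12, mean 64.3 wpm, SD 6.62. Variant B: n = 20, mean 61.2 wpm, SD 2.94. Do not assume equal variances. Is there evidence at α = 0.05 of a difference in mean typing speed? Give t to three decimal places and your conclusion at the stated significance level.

Let group 1 = variant A, group 2 = variant B. H0: μ_1 = μ_2; H1: μ_1 ≠ μ_2 (Welch's two-sample t-test, two-sided).
t = (x̄_1 − x̄_2)/√(s_1²/n_1 + s_2²/n_2) = (64.3 − 61.2)/√(6.62²/12 + 2.94²/20) = 1.534
Welch–Satterthwaite df ≈ 13.65
Two-sided p-value ≈ 0.148
Since p ≈ 0.148 > α = 0.05, fail to reject H0; the data do not provide sufficient evidence against H0.

t = 1.534; fail to reject H0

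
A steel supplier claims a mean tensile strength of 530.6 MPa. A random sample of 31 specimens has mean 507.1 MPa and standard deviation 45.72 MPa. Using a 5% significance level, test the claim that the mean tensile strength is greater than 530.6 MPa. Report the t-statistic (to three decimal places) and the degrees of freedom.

H0: μ = 530.6; H1: μ > 530.6 (one-sample t-test, right-tailed).
t = (x̄ − μ₀)/(s/√n) = (507.1 − 530.6)/(45.72/√31) = -2.862
df = n − 1 = 30
p-value = P(T ≥ -2.862) ≈ 0.9962
Since p ≈ 0.9962 > α = 0.05, fail to reject H0; the evidence is not statistically significant.

t = -2.862, df = 30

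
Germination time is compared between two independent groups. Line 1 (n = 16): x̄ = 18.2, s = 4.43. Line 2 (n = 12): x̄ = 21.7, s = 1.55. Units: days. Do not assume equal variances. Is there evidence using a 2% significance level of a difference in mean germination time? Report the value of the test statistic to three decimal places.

Let group 1 = line 1, group 2 = line 2. H0: μ_1 = μ_2; H1: μ_1 ≠ μ_2 (Welch's two-sample t-test, two-sided).
t = (x̄_1 − x̄_2)/√(s_1²/n_1 + s_2²/n_2) = (18.2 − 21.7)/√(4.43²/16 + 1.55²/12) = -2.930
Welch–Satterthwaite df ≈ 19.58
Two-sided p-value ≈ 0.008
Since p ≈ 0.008 < α = 0.02, reject H0; the evidence is statistically significant.

-2.930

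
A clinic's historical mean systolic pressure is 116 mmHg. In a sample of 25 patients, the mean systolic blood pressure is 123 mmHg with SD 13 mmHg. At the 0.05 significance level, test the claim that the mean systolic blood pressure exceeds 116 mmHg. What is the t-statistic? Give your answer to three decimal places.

2.692

H0: μ = 116; H1: μ > 116 (one-sample t-test, right-tailed).
t = (x̄ − μ₀)/(s/√n) = (123 − 116)/(13/√25) = 2.692
df = n − 1 = 24
p-value = P(T ≥ 2.692) ≈ 0.006
Since p ≈ 0.006 < α = 0.05, reject H0; the data support H1.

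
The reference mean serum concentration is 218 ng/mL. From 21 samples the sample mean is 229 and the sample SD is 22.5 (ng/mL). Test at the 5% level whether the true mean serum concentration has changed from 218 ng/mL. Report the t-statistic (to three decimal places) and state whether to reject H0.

t = 2.240; reject H0

H0: μ = 218; H1: μ ≠ 218 (one-sample t-test, two-sided).
t = (x̄ − μ₀)/(s/√n) = (229 − 218)/(22.5/√21) = 2.240
df = n − 1 = 20
Two-sided p-value ≈ 0.0366
Since p ≈ 0.0366 < α = 0.05, reject H0; the data support H1.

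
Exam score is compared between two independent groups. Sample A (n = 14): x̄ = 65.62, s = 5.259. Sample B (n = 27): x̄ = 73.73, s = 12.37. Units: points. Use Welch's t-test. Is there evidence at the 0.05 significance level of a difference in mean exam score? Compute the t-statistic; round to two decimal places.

Let group 1 = sample A, group 2 = sample B. H0: μ_1 = μ_2; H1: μ_1 ≠ μ_2 (Welch's two-sample t-test, two-sided).
t = (x̄_1 − x̄_2)/√(s_1²/n_1 + s_2²/n_2) = (65.62 − 73.73)/√(5.259²/14 + 12.37²/27) = -2.93
Welch–Satterthwaite df ≈ 38.04
Two-sided p-value ≈ 0.006
Since p ≈ 0.006 < α = 0.05, reject H0; the data support H1.

-2.93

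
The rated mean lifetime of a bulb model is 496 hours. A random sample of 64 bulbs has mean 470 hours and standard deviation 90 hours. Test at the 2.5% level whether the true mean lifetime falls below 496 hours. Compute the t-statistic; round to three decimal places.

-2.311

H0: μ = 496; H1: μ < 496 (one-sample t-test, left-tailed).
t = (x̄ − μ₀)/(s/√n) = (470 − 496)/(90/√64) = -2.311
df = n − 1 = 63
p-value = P(T ≤ -2.311) ≈ 0.012
Since p ≈ 0.012 < α = 0.025, reject H0; the data support H1.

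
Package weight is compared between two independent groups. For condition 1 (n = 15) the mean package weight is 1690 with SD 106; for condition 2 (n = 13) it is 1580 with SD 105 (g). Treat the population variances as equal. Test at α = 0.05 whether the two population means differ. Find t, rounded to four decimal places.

Let group 1 = condition 1, group 2 = condition 2. H0: μ_1 = μ_2; H1: μ_1 ≠ μ_2 (two-sample pooled-variance t-test, two-sided).
s_p² = [(15−1)·106² + (13−1)·105²]/(15+13−2) = 11138.6
t = (1690 − 1580)/√[11138.6·(1/15 + 1/13)] = 2.7505
df = n₁ + n₂ − 2 = 26
Two-sided p-value ≈ 0.011
Since p ≈ 0.011 < α = 0.05, reject H0; the data support H1.

2.7505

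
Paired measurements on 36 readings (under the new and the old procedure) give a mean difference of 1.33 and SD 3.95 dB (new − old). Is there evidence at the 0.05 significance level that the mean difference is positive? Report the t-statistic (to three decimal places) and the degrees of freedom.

t = 2.020, df = 35

H0: μ_d = 0; H1: μ_d > 0 (paired t-test on the differences, right-tailed).
t = d̄/(s_d/√n) = 1.33/(3.95/√36) = 2.020
df = n − 1 = 35
p-value = P(T ≥ 2.020) ≈ 0.026
Since p ≈ 0.026 < α = 0.05, reject H0; the data support H1.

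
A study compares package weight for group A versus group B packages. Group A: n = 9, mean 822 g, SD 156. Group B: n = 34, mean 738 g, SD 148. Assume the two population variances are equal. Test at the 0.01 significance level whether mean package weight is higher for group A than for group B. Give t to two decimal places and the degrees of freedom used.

Let group 1 = group A, group 2 = group B. H0: μ_1 = μ_2; H1: μ_1 > μ_2 (two-sample pooled-variance t-test, right-tailed).
s_p² = [(9−1)·156² + (34−1)·148²]/(9+34−2) = 22378.5
t = (822 − 738)/√[22378.5·(1/9 + 1/34)] = 1.50
df = n₁ + n₂ − 2 = 41
p-value = P(T ≥ 1.50) ≈ 0.071
Since p ≈ 0.071 > α = 0.01, fail to reject H0; the evidence is not statistically significant.

t = 1.50, df = 41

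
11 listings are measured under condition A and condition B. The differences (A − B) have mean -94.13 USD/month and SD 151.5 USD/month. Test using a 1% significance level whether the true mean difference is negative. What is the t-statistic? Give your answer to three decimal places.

H0: μ_d = 0; H1: μ_d < 0 (paired t-test on the differences, left-tailed).
t = d̄/(s_d/√n) = -94.13/(151.5/√11) = -2.061
df = n − 1 = 10
p-value = P(T ≤ -2.061) ≈ 0.0332
Since p ≈ 0.0332 > α = 0.01, fail to reject H0; the evidence is not statistically significant.

-2.061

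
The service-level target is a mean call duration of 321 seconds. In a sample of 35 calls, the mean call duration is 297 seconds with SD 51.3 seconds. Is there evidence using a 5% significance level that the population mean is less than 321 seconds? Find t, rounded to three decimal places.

H0: μ = 321; H1: μ < 321 (one-sample t-test, left-tailed).
t = (x̄ − μ₀)/(s/√n) = (297 − 321)/(51.3/√35) = -2.768
df = n − 1 = 34
p-value = P(T ≤ -2.768) ≈ 0.005
Since p ≈ 0.005 < α = 0.05, reject H0; the evidence is statistically significant.

-2.768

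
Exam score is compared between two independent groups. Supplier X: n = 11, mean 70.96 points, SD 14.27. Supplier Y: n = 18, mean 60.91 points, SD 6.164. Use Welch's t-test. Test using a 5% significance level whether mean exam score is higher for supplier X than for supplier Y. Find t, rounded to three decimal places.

2.213

Let group 1 = supplier X, group 2 = supplier Y. H0: μ_1 = μ_2; H1: μ_1 > μ_2 (Welch's two-sample t-test, right-tailed).
t = (x̄_1 − x̄_2)/√(s_1²/n_1 + s_2²/n_2) = (70.96 − 60.91)/√(14.27²/11 + 6.164²/18) = 2.213
Welch–Satterthwaite df ≈ 12.32
p-value = P(T ≥ 2.213) ≈ 0.0232
Since p ≈ 0.0232 < α = 0.05, reject H0; the evidence is statistically significant.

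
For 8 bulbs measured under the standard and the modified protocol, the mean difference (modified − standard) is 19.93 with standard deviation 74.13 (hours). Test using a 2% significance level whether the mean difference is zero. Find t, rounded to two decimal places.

0.76

H0: μ_d = 0; H1: μ_d ≠ 0 (paired t-test on the differences, two-sided).
t = d̄/(s_d/√n) = 19.93/(74.13/√8) = 0.76
df = n − 1 = 7
Two-sided p-value ≈ 0.472
Since p ≈ 0.472 > α = 0.02, fail to reject H0; the data do not provide sufficient evidence against H0.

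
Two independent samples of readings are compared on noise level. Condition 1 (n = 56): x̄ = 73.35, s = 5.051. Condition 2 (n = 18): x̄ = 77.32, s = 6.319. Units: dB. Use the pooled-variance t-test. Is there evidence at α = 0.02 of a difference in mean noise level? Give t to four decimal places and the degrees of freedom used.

t = -2.7248, df = 72

Let group 1 = condition 1, group 2 = condition 2. H0: μ_1 = μ_2; H1: μ_1 ≠ μ_2 (two-sample pooled-variance t-test, two-sided).
s_p² = [(56−1)·5.051² + (18−1)·6.319²]/(56+18−2) = 28.9167
t = (73.35 − 77.32)/√[28.9167·(1/56 + 1/18)] = -2.7248
df = n₁ + n₂ − 2 = 72
Two-sided p-value ≈ 0.0081
Since p ≈ 0.0081 < α = 0.02, reject H0; the data support H1.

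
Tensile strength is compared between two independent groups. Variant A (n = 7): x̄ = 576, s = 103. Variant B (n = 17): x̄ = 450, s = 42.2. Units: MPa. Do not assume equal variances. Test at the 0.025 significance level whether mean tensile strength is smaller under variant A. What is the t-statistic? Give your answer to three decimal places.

3.130

Let group 1 = variant A, group 2 = variant B. H0: μ_1 = μ_2; H1: μ_1 < μ_2 (Welch's two-sample t-test, left-tailed).
t = (x̄_1 − x̄_2)/√(s_1²/n_1 + s_2²/n_2) = (576 − 450)/√(103²/7 + 42.2²/17) = 3.130
Welch–Satterthwaite df ≈ 6.85
p-value = P(T ≤ 3.130) ≈ 0.9915
Since p ≈ 0.9915 > α = 0.025, fail to reject H0; the evidence is not statistically significant.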